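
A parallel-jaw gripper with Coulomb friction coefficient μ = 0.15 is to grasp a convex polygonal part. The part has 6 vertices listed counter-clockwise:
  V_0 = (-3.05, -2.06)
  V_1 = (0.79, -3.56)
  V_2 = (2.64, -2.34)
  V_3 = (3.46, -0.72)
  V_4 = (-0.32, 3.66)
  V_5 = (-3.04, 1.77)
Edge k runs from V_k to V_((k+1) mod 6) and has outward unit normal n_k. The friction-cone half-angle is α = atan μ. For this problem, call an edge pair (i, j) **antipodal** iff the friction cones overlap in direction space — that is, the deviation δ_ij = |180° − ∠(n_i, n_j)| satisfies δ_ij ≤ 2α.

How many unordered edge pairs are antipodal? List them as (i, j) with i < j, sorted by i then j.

α = atan 0.15 = 8.53°;  2α = 17.06°
n_0 = (-0.3639, -0.9315)
n_1 = (+0.5505, -0.8348)
n_2 = (+0.8922, -0.4516)
n_3 = (+0.7571, +0.6533)
n_4 = (-0.5706, +0.8212)
n_5 = (-1.0000, +0.0026)
  (0,1): δ = 125.26°  ·
  (0,2): δ = 95.51°  ·
  (0,3): δ = 27.87°  ·
  (0,4): δ = 56.13°  ·
  (0,5): δ = 111.19°  ·
  (1,2): δ = 150.25°  ·
  (1,3): δ = 82.61°  ·
  (1,4): δ = 1.39°  ✓
  (1,5): δ = 56.45°  ·
  (2,3): δ = 112.36°  ·
  (2,4): δ = 28.36°  ·
  (2,5): δ = 26.70°  ·
  (3,4): δ = 96.00°  ·
  (3,5): δ = 40.94°  ·
  (4,5): δ = 124.94°  ·
antipodal pairs: 1

count = 1; pairs: (1,4)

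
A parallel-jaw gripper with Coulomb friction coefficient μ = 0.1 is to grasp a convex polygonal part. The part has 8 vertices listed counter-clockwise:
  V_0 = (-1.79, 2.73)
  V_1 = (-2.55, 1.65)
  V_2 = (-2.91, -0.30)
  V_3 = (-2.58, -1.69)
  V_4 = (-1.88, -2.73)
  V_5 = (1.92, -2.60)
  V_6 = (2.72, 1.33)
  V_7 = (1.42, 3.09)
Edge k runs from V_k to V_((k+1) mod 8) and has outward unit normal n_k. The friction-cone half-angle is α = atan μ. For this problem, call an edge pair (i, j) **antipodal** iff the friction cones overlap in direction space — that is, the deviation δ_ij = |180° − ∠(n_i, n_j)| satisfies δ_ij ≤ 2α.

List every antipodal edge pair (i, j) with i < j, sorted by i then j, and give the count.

α = atan 0.1 = 5.71°;  2α = 11.42°
n_0 = (-0.8178, +0.5755)
n_1 = (-0.9834, +0.1815)
n_2 = (-0.9730, -0.2310)
n_3 = (-0.8296, -0.5584)
n_4 = (+0.0342, -0.9994)
n_5 = (+0.9799, -0.1995)
n_6 = (+0.8044, +0.5941)
n_7 = (-0.1115, +0.9938)
  (0,1): δ = 155.33°  ·
  (0,2): δ = 131.51°  ·
  (0,3): δ = 110.92°  ·
  (0,4): δ = 52.91°  ·
  (0,5): δ = 23.63°  ·
  (0,6): δ = 71.59°  ·
  (0,7): δ = 131.53°  ·
  (1,2): δ = 156.18°  ·
  (1,3): δ = 135.60°  ·
  (1,4): δ = 77.58°  ·
  (1,5): δ = 1.05°  ✓
  (1,6): δ = 46.91°  ·
  (1,7): δ = 106.86°  ·
  (2,3): δ = 159.41°  ·
  (2,4): δ = 101.40°  ·
  (2,5): δ = 24.86°  ·
  (2,6): δ = 23.10°  ·
  (2,7): δ = 83.04°  ·
  (3,4): δ = 121.98°  ·
  (3,5): δ = 45.45°  ·
  (3,6): δ = 2.51°  ✓
  (3,7): δ = 62.46°  ·
  (4,5): δ = 103.47°  ·
  (4,6): δ = 55.51°  ·
  (4,7): δ = 4.44°  ✓
  (5,6): δ = 132.04°  ·
  (5,7): δ = 72.09°  ·
  (6,7): δ = 120.05°  ·
antipodal pairs: 3

count = 3; pairs: (1,5), (3,6), (4,7)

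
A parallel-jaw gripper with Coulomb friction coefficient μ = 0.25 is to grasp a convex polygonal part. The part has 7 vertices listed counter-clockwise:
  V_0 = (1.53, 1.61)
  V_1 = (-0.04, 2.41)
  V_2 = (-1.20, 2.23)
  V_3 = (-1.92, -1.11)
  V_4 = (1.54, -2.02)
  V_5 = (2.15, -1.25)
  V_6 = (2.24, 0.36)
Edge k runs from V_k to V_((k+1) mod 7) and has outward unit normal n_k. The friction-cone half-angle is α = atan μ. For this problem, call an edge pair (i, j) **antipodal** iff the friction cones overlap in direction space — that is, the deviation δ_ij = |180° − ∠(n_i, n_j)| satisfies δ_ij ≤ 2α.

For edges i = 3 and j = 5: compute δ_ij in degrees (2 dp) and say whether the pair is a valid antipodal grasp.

α = atan 0.25 = 14.04°;  2α = 28.07°
edge 3: e_3 = (+3.46, -0.91);  n_3 = (-0.2544, -0.9671)
edge 5: e_5 = (+0.09, +1.61);  n_5 = (+0.9984, -0.0558)
∠(n_3, n_5) = 101.54°
δ = |180° − 101.54°| = 78.46°
78.46° > 2α = 28.07°  →  invalid

δ = 78.46°, invalid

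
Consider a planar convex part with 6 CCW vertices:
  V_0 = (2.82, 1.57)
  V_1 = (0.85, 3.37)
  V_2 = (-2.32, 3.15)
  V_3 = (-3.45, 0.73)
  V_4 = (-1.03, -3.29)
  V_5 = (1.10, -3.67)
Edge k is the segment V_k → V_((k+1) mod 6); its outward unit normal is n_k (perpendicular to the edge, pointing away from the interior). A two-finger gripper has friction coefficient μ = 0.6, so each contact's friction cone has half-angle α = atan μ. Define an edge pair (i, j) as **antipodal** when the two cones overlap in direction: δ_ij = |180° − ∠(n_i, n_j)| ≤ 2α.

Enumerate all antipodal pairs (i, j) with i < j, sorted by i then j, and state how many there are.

count = 5; pairs: (0,3), (0,4), (1,4), (2,5), (3,5)

α = atan 0.6 = 30.96°;  2α = 61.93°
n_0 = (+0.6745, +0.7382)
n_1 = (-0.0692, +0.9976)
n_2 = (-0.9061, +0.4231)
n_3 = (-0.8567, -0.5157)
n_4 = (-0.1756, -0.9845)
n_5 = (+0.9501, -0.3119)
  (0,1): δ = 133.61°  ·
  (0,2): δ = 72.61°  ·
  (0,3): δ = 16.53°  ✓
  (0,4): δ = 32.30°  ✓
  (0,5): δ = 114.25°  ·
  (1,2): δ = 119.00°  ·
  (1,3): δ = 62.92°  ·
  (1,4): δ = 14.09°  ✓
  (1,5): δ = 67.86°  ·
  (2,3): δ = 123.92°  ·
  (2,4): δ = 75.09°  ·
  (2,5): δ = 6.86°  ✓
  (3,4): δ = 131.16°  ·
  (3,5): δ = 49.22°  ✓
  (4,5): δ = 98.06°  ·
antipodal pairs: 5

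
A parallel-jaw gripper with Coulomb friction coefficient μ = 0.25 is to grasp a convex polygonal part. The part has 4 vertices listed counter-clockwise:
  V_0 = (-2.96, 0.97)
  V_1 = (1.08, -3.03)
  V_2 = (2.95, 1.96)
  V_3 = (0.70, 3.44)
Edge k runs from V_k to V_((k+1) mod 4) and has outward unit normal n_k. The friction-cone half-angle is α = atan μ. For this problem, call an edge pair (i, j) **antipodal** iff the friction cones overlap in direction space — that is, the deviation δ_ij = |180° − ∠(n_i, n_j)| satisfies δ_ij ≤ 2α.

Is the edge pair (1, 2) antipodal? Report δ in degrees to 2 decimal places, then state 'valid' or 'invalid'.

δ = 102.79°, invalid

α = atan 0.25 = 14.04°;  2α = 28.07°
edge 1: e_1 = (+1.87, +4.99);  n_1 = (+0.9364, -0.3509)
edge 2: e_2 = (-2.25, +1.48);  n_2 = (+0.5495, +0.8355)
∠(n_1, n_2) = 77.21°
δ = |180° − 77.21°| = 102.79°
102.79° > 2α = 28.07°  →  invalid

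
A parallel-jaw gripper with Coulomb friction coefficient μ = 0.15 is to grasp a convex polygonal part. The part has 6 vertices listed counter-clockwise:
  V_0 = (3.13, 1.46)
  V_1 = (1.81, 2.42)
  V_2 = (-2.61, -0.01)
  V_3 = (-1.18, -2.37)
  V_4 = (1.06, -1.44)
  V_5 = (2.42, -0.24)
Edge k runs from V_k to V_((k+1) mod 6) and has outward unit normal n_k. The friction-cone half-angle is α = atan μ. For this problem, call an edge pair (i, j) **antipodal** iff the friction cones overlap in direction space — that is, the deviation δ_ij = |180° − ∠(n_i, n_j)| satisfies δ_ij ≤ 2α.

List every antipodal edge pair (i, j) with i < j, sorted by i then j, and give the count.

α = atan 0.15 = 8.53°;  2α = 17.06°
n_0 = (+0.5882, +0.8087)
n_1 = (-0.4818, +0.8763)
n_2 = (-0.8552, -0.5182)
n_3 = (+0.3834, -0.9236)
n_4 = (+0.6616, -0.7498)
n_5 = (+0.9228, -0.3854)
  (0,1): δ = 115.17°  ·
  (0,2): δ = 22.76°  ·
  (0,3): δ = 58.57°  ·
  (0,4): δ = 77.45°  ·
  (0,5): δ = 103.36°  ·
  (1,2): δ = 87.59°  ·
  (1,3): δ = 6.25°  ✓
  (1,4): δ = 12.62°  ✓
  (1,5): δ = 38.53°  ·
  (2,3): δ = 98.67°  ·
  (2,4): δ = 79.79°  ·
  (2,5): δ = 53.88°  ·
  (3,4): δ = 161.12°  ·
  (3,5): δ = 135.21°  ·
  (4,5): δ = 154.09°  ·
antipodal pairs: 2

count = 2; pairs: (1,3), (1,4)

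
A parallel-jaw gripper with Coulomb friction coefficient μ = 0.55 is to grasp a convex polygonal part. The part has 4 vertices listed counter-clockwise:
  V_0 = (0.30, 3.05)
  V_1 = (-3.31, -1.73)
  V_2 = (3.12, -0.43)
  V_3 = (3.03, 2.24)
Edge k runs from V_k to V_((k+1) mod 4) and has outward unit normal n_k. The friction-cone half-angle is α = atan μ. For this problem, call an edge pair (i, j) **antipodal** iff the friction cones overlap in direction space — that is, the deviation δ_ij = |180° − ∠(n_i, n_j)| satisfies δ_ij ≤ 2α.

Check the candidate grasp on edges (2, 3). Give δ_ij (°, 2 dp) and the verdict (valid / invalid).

α = atan 0.55 = 28.81°;  2α = 57.62°
edge 2: e_2 = (-0.09, +2.67);  n_2 = (+0.9994, +0.0337)
edge 3: e_3 = (-2.73, +0.81);  n_3 = (+0.2844, +0.9587)
∠(n_2, n_3) = 71.54°
δ = |180° − 71.54°| = 108.46°
108.46° > 2α = 57.62°  →  invalid

δ = 108.46°, invalid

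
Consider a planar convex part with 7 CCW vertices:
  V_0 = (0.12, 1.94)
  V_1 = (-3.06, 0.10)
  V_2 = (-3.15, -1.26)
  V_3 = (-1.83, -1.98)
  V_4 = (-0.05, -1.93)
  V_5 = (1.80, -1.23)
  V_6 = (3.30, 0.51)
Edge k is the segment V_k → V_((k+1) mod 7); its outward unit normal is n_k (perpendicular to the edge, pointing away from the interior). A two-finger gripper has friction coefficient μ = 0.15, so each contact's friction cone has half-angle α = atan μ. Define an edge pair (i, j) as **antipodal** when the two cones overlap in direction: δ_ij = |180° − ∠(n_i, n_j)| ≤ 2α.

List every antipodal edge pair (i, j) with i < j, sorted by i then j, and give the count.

count = 2; pairs: (0,4), (2,6)

α = atan 0.15 = 8.53°;  2α = 17.06°
n_0 = (-0.5008, +0.8656)
n_1 = (-0.9978, +0.0660)
n_2 = (-0.4789, -0.8779)
n_3 = (+0.0281, -0.9996)
n_4 = (+0.3539, -0.9353)
n_5 = (+0.7574, -0.6529)
n_6 = (+0.4101, +0.9120)
  (0,1): δ = 123.84°  ·
  (0,2): δ = 58.66°  ·
  (0,3): δ = 28.45°  ·
  (0,4): δ = 9.33°  ✓
  (0,5): δ = 19.18°  ·
  (0,6): δ = 125.73°  ·
  (1,2): δ = 114.82°  ·
  (1,3): δ = 84.60°  ·
  (1,4): δ = 65.49°  ·
  (1,5): δ = 36.98°  ·
  (1,6): δ = 69.57°  ·
  (2,3): δ = 149.78°  ·
  (2,4): δ = 130.66°  ·
  (2,5): δ = 102.15°  ·
  (2,6): δ = 4.40°  ✓
  (3,4): δ = 160.88°  ·
  (3,5): δ = 132.37°  ·
  (3,6): δ = 25.82°  ·
  (4,5): δ = 151.49°  ·
  (4,6): δ = 44.94°  ·
  (5,6): δ = 73.45°  ·
antipodal pairs: 2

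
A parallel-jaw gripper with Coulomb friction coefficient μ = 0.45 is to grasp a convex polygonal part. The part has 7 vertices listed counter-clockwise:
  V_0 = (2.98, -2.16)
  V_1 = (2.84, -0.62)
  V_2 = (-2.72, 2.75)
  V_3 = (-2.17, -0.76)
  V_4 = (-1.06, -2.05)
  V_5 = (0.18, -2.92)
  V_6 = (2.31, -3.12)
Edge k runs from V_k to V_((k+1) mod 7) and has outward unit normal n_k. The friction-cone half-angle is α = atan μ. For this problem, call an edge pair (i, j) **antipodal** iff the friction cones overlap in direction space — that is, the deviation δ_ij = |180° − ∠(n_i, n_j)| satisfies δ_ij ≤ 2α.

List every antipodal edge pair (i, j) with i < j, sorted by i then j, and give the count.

count = 6; pairs: (0,2), (0,3), (1,3), (1,4), (1,5), (2,6)

α = atan 0.45 = 24.23°;  2α = 48.46°
n_0 = (+0.9959, +0.0905)
n_1 = (+0.5183, +0.8552)
n_2 = (-0.9879, -0.1548)
n_3 = (-0.7580, -0.6522)
n_4 = (-0.5743, -0.8186)
n_5 = (-0.0935, -0.9956)
n_6 = (+0.8200, -0.5723)
  (0,1): δ = 126.42°  ·
  (0,2): δ = 3.71°  ✓
  (0,3): δ = 35.52°  ✓
  (0,4): δ = 49.75°  ·
  (0,5): δ = 79.44°  ·
  (0,6): δ = 139.89°  ·
  (1,2): δ = 49.87°  ·
  (1,3): δ = 18.07°  ✓
  (1,4): δ = 3.83°  ✓
  (1,5): δ = 25.86°  ✓
  (1,6): δ = 86.31°  ·
  (2,3): δ = 148.19°  ·
  (2,4): δ = 133.96°  ·
  (2,5): δ = 104.27°  ·
  (2,6): δ = 43.82°  ✓
  (3,4): δ = 165.76°  ·
  (3,5): δ = 136.08°  ·
  (3,6): δ = 75.62°  ·
  (4,5): δ = 150.31°  ·
  (4,6): δ = 89.86°  ·
  (5,6): δ = 119.55°  ·
antipodal pairs: 6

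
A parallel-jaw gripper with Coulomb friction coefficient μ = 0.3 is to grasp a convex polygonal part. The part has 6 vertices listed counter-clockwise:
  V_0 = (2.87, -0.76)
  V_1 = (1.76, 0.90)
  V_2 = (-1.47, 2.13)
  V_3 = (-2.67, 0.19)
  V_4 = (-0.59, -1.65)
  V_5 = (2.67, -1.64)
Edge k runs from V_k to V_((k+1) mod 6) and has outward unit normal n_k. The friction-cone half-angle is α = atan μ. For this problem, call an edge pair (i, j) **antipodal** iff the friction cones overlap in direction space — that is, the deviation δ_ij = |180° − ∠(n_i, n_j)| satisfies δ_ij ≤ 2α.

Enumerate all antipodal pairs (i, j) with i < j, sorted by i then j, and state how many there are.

count = 4; pairs: (0,3), (1,3), (1,4), (2,5)

α = atan 0.3 = 16.70°;  2α = 33.40°
n_0 = (+0.8313, +0.5559)
n_1 = (+0.3559, +0.9345)
n_2 = (-0.8505, +0.5261)
n_3 = (-0.6626, -0.7490)
n_4 = (+0.0031, -1.0000)
n_5 = (+0.9751, -0.2216)
  (0,1): δ = 144.62°  ·
  (0,2): δ = 65.51°  ·
  (0,3): δ = 14.73°  ✓
  (0,4): δ = 56.41°  ·
  (0,5): δ = 133.43°  ·
  (1,2): δ = 100.89°  ·
  (1,3): δ = 20.65°  ✓
  (1,4): δ = 21.02°  ✓
  (1,5): δ = 98.04°  ·
  (2,3): δ = 99.76°  ·
  (2,4): δ = 58.09°  ·
  (2,5): δ = 18.93°  ✓
  (3,4): δ = 138.33°  ·
  (3,5): δ = 61.31°  ·
  (4,5): δ = 102.98°  ·
antipodal pairs: 4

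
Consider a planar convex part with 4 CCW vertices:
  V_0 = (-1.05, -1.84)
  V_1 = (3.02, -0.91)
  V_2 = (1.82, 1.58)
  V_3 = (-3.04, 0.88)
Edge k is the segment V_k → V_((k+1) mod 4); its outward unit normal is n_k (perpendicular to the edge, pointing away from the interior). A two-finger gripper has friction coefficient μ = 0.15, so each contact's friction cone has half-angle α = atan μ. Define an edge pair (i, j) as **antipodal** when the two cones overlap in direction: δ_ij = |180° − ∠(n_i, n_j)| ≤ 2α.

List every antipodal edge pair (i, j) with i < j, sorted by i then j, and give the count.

α = atan 0.15 = 8.53°;  2α = 17.06°
n_0 = (+0.2228, -0.9749)
n_1 = (+0.9008, +0.4341)
n_2 = (-0.1426, +0.9898)
n_3 = (-0.8071, -0.5905)
  (0,1): δ = 77.14°  ·
  (0,2): δ = 4.68°  ✓
  (0,3): δ = 113.32°  ·
  (1,2): δ = 107.53°  ·
  (1,3): δ = 10.46°  ✓
  (2,3): δ = 62.01°  ·
antipodal pairs: 2

count = 2; pairs: (0,2), (1,3)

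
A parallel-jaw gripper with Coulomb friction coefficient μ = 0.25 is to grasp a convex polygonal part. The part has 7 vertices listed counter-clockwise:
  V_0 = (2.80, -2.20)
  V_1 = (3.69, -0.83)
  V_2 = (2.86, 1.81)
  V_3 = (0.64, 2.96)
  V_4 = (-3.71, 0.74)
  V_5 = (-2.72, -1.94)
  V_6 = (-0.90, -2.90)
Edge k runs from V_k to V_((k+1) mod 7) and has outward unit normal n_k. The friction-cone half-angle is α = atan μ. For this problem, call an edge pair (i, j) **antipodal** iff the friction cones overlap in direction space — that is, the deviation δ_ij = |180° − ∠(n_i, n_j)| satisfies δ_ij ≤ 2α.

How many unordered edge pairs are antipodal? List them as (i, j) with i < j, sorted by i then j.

count = 3; pairs: (1,4), (2,5), (3,6)

α = atan 0.25 = 14.04°;  2α = 28.07°
n_0 = (+0.8386, -0.5448)
n_1 = (+0.9540, +0.2999)
n_2 = (+0.4600, +0.8879)
n_3 = (-0.4546, +0.8907)
n_4 = (-0.9380, -0.3465)
n_5 = (-0.4665, -0.8845)
n_6 = (+0.1859, -0.9826)
  (0,1): δ = 129.54°  ·
  (0,2): δ = 84.38°  ·
  (0,3): δ = 29.95°  ·
  (0,4): δ = 53.28°  ·
  (0,5): δ = 95.20°  ·
  (0,6): δ = 133.72°  ·
  (1,2): δ = 134.84°  ·
  (1,3): δ = 80.42°  ·
  (1,4): δ = 2.82°  ✓
  (1,5): δ = 44.74°  ·
  (1,6): δ = 83.26°  ·
  (2,3): δ = 125.58°  ·
  (2,4): δ = 42.34°  ·
  (2,5): δ = 0.43°  ✓
  (2,6): δ = 38.10°  ·
  (3,4): δ = 96.76°  ·
  (3,5): δ = 54.85°  ·
  (3,6): δ = 16.32°  ✓
  (4,5): δ = 138.08°  ·
  (4,6): δ = 99.56°  ·
  (5,6): δ = 141.48°  ·
antipodal pairs: 3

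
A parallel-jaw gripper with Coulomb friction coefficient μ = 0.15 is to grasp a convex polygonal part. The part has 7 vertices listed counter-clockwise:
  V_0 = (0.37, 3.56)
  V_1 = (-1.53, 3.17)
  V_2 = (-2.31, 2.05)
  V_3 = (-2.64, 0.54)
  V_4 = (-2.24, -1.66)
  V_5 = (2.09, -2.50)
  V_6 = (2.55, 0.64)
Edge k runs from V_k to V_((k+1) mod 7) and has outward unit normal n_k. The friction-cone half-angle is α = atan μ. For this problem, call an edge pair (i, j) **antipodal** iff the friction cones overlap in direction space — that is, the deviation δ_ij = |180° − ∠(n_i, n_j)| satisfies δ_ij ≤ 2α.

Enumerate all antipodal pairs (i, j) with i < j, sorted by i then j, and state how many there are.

α = atan 0.15 = 8.53°;  2α = 17.06°
n_0 = (-0.2011, +0.9796)
n_1 = (-0.8206, +0.5715)
n_2 = (-0.9769, +0.2135)
n_3 = (-0.9839, -0.1789)
n_4 = (-0.1904, -0.9817)
n_5 = (+0.9894, -0.1449)
n_6 = (+0.8013, +0.5982)
  (0,1): δ = 136.45°  ·
  (0,2): δ = 113.93°  ·
  (0,3): δ = 91.29°  ·
  (0,4): δ = 22.58°  ·
  (0,5): δ = 70.07°  ·
  (0,6): δ = 115.14°  ·
  (1,2): δ = 157.47°  ·
  (1,3): δ = 134.84°  ·
  (1,4): δ = 66.12°  ·
  (1,5): δ = 26.52°  ·
  (1,6): δ = 71.60°  ·
  (2,3): δ = 157.37°  ·
  (2,4): δ = 88.65°  ·
  (2,5): δ = 3.99°  ✓
  (2,6): δ = 49.07°  ·
  (3,4): δ = 111.28°  ·
  (3,5): δ = 18.64°  ·
  (3,6): δ = 26.44°  ·
  (4,5): δ = 87.36°  ·
  (4,6): δ = 42.28°  ·
  (5,6): δ = 134.92°  ·
antipodal pairs: 1

count = 1; pairs: (2,5)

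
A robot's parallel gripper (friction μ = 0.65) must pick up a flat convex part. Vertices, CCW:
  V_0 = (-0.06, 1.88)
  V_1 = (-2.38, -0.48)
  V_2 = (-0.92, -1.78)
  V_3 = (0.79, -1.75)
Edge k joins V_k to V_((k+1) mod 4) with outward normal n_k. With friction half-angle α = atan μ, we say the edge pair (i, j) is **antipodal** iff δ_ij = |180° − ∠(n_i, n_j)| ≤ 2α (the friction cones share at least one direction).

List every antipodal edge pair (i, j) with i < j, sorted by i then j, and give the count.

α = atan 0.65 = 33.02°;  2α = 66.05°
n_0 = (-0.7131, +0.7010)
n_1 = (-0.6650, -0.7468)
n_2 = (+0.0175, -0.9998)
n_3 = (+0.9737, +0.2280)
  (0,1): δ = 87.17°  ·
  (0,2): δ = 44.48°  ✓
  (0,3): δ = 57.69°  ✓
  (1,2): δ = 137.31°  ·
  (1,3): δ = 35.14°  ✓
  (2,3): δ = 77.83°  ·
antipodal pairs: 3

count = 3; pairs: (0,2), (0,3), (1,3)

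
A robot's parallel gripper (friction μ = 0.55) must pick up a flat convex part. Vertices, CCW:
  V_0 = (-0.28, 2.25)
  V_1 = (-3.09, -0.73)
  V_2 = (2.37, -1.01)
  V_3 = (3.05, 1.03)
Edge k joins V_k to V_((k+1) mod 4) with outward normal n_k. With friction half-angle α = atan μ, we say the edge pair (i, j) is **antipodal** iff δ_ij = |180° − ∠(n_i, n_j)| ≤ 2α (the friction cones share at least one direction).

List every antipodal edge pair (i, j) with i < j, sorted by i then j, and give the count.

count = 3; pairs: (0,1), (0,2), (1,3)

α = atan 0.55 = 28.81°;  2α = 57.62°
n_0 = (-0.7276, +0.6860)
n_1 = (-0.0512, -0.9987)
n_2 = (+0.9487, -0.3162)
n_3 = (+0.3440, +0.9390)
  (0,1): δ = 49.62°  ✓
  (0,2): δ = 24.88°  ✓
  (0,3): δ = 113.20°  ·
  (1,2): δ = 105.50°  ·
  (1,3): δ = 17.19°  ✓
  (2,3): δ = 91.69°  ·
antipodal pairs: 3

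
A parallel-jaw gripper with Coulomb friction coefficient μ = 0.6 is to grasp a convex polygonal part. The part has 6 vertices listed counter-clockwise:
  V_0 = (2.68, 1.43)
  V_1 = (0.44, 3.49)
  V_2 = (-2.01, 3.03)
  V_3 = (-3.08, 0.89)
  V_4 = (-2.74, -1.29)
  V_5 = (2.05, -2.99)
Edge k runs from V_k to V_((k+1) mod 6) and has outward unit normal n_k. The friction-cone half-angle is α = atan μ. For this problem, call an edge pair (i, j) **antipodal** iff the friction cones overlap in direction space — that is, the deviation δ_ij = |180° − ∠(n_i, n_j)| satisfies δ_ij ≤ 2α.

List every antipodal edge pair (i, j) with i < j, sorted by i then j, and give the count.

count = 5; pairs: (0,3), (0,4), (1,4), (2,5), (3,5)

α = atan 0.6 = 30.96°;  2α = 61.93°
n_0 = (+0.6769, +0.7361)
n_1 = (-0.1845, +0.9828)
n_2 = (-0.8944, +0.4472)
n_3 = (-0.9881, -0.1541)
n_4 = (-0.3345, -0.9424)
n_5 = (+0.9900, -0.1411)
  (0,1): δ = 126.76°  ·
  (0,2): δ = 73.96°  ·
  (0,3): δ = 38.53°  ✓
  (0,4): δ = 23.06°  ✓
  (0,5): δ = 124.49°  ·
  (1,2): δ = 127.20°  ·
  (1,3): δ = 91.77°  ·
  (1,4): δ = 30.17°  ✓
  (1,5): δ = 71.25°  ·
  (2,3): δ = 144.57°  ·
  (2,4): δ = 82.98°  ·
  (2,5): δ = 18.45°  ✓
  (3,4): δ = 118.40°  ·
  (3,5): δ = 16.98°  ✓
  (4,5): δ = 78.57°  ·
antipodal pairs: 5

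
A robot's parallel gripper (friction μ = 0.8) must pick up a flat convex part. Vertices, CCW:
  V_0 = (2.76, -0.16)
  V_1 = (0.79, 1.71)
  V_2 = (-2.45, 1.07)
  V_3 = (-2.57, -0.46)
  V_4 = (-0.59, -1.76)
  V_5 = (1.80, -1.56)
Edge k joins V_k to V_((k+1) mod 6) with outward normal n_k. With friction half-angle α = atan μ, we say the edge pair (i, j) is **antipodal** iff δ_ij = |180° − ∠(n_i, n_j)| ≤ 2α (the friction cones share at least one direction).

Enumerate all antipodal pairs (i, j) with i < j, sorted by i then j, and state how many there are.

count = 7; pairs: (0,2), (0,3), (0,4), (1,3), (1,4), (1,5), (2,5)

α = atan 0.8 = 38.66°;  2α = 77.32°
n_0 = (+0.6885, +0.7253)
n_1 = (-0.1938, +0.9810)
n_2 = (-0.9969, +0.0782)
n_3 = (-0.5488, -0.8359)
n_4 = (+0.0834, -0.9965)
n_5 = (+0.8247, -0.5655)
  (0,1): δ = 125.32°  ·
  (0,2): δ = 50.98°  ✓
  (0,3): δ = 10.22°  ✓
  (0,4): δ = 48.29°  ✓
  (0,5): δ = 99.07°  ·
  (1,2): δ = 105.66°  ·
  (1,3): δ = 44.46°  ✓
  (1,4): δ = 6.39°  ✓
  (1,5): δ = 44.39°  ✓
  (2,3): δ = 118.80°  ·
  (2,4): δ = 80.73°  ·
  (2,5): δ = 29.95°  ✓
  (3,4): δ = 141.93°  ·
  (3,5): δ = 91.15°  ·
  (4,5): δ = 129.22°  ·
antipodal pairs: 7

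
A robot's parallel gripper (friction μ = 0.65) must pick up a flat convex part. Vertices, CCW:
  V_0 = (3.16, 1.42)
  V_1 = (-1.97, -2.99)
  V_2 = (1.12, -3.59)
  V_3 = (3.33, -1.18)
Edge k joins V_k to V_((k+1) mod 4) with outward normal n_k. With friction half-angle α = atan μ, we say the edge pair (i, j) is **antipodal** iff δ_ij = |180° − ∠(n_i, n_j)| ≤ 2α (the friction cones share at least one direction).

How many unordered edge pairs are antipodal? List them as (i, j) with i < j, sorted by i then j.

count = 3; pairs: (0,1), (0,2), (0,3)

α = atan 0.65 = 33.02°;  2α = 66.05°
n_0 = (-0.6519, +0.7583)
n_1 = (-0.1906, -0.9817)
n_2 = (+0.7370, -0.6759)
n_3 = (+0.9979, +0.0652)
  (0,1): δ = 51.67°  ✓
  (0,2): δ = 6.79°  ✓
  (0,3): δ = 53.06°  ✓
  (1,2): δ = 121.53°  ·
  (1,3): δ = 75.27°  ·
  (2,3): δ = 133.74°  ·
antipodal pairs: 3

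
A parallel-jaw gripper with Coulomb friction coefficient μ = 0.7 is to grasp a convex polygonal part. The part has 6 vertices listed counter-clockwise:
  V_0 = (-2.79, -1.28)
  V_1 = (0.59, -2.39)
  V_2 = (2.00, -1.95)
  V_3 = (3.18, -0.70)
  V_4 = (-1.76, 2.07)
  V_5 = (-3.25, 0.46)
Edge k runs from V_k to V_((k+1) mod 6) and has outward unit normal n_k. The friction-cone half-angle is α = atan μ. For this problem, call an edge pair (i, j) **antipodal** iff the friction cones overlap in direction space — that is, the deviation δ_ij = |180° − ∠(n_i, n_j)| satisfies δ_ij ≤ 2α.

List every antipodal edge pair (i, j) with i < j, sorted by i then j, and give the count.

α = atan 0.7 = 34.99°;  2α = 69.98°
n_0 = (-0.3120, -0.9501)
n_1 = (+0.2979, -0.9546)
n_2 = (+0.7272, -0.6865)
n_3 = (+0.4891, +0.8722)
n_4 = (-0.7339, +0.6792)
n_5 = (-0.9668, -0.2556)
  (0,1): δ = 144.49°  ·
  (0,2): δ = 115.17°  ·
  (0,3): δ = 11.10°  ✓
  (0,4): δ = 65.40°  ✓
  (0,5): δ = 122.99°  ·
  (1,2): δ = 150.68°  ·
  (1,3): δ = 46.61°  ✓
  (1,4): δ = 29.89°  ✓
  (1,5): δ = 87.48°  ·
  (2,3): δ = 75.93°  ·
  (2,4): δ = 0.57°  ✓
  (2,5): δ = 58.16°  ✓
  (3,4): δ = 103.50°  ·
  (3,5): δ = 45.91°  ✓
  (4,5): δ = 122.41°  ·
antipodal pairs: 7

count = 7; pairs: (0,3), (0,4), (1,3), (1,4), (2,4), (2,5), (3,5)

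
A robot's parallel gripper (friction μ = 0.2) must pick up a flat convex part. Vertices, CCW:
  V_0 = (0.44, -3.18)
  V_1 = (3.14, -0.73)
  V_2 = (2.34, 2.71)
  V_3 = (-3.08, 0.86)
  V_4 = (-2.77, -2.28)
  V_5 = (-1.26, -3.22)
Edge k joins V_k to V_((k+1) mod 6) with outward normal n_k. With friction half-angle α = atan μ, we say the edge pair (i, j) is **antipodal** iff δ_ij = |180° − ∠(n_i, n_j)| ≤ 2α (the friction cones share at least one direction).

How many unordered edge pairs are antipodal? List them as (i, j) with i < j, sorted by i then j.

count = 2; pairs: (1,3), (2,5)

α = atan 0.2 = 11.31°;  2α = 22.62°
n_0 = (+0.6720, -0.7406)
n_1 = (+0.9740, +0.2265)
n_2 = (-0.3230, +0.9464)
n_3 = (-0.9952, -0.0982)
n_4 = (-0.5285, -0.8489)
n_5 = (+0.0235, -0.9997)
  (0,1): δ = 119.13°  ·
  (0,2): δ = 23.37°  ·
  (0,3): δ = 53.42°  ·
  (0,4): δ = 105.88°  ·
  (0,5): δ = 139.13°  ·
  (1,2): δ = 84.25°  ·
  (1,3): δ = 7.45°  ✓
  (1,4): δ = 45.01°  ·
  (1,5): δ = 78.26°  ·
  (2,3): δ = 103.21°  ·
  (2,4): δ = 50.75°  ·
  (2,5): δ = 17.50°  ✓
  (3,4): δ = 127.54°  ·
  (3,5): δ = 94.29°  ·
  (4,5): δ = 146.75°  ·
antipodal pairs: 2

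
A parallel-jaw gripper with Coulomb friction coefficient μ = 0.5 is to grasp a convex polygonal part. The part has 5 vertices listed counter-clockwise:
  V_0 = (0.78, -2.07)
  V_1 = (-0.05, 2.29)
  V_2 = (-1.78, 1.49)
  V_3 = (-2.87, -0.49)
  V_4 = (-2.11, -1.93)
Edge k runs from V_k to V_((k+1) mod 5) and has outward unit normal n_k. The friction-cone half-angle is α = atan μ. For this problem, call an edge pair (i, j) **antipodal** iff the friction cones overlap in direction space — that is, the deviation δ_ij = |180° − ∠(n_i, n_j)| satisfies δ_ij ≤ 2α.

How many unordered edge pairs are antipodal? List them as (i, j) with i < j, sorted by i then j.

count = 3; pairs: (0,2), (0,3), (1,4)

α = atan 0.5 = 26.57°;  2α = 53.13°
n_0 = (+0.9824, +0.1870)
n_1 = (-0.4197, +0.9077)
n_2 = (-0.8760, +0.4823)
n_3 = (-0.8844, -0.4668)
n_4 = (-0.0484, -0.9988)
  (0,1): δ = 75.96°  ·
  (0,2): δ = 39.61°  ✓
  (0,3): δ = 17.05°  ✓
  (0,4): δ = 76.45°  ·
  (1,2): δ = 143.65°  ·
  (1,3): δ = 86.99°  ·
  (1,4): δ = 27.59°  ✓
  (2,3): δ = 123.34°  ·
  (2,4): δ = 63.94°  ·
  (3,4): δ = 120.60°  ·
antipodal pairs: 3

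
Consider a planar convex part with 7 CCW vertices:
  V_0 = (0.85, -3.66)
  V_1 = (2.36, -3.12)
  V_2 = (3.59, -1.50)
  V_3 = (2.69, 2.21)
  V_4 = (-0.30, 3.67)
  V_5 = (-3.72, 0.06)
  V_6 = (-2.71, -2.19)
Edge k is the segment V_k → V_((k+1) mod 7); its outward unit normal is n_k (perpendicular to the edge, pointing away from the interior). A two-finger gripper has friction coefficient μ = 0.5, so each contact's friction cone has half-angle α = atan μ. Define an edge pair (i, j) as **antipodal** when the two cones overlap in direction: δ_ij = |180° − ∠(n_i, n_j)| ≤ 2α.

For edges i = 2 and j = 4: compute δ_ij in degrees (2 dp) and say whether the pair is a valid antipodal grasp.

δ = 57.09°, invalid

α = atan 0.5 = 26.57°;  2α = 53.13°
edge 2: e_2 = (-0.90, +3.71);  n_2 = (+0.9718, +0.2357)
edge 4: e_4 = (-3.42, -3.61);  n_4 = (-0.7260, +0.6877)
∠(n_2, n_4) = 122.91°
δ = |180° − 122.91°| = 57.09°
57.09° > 2α = 53.13°  →  invalid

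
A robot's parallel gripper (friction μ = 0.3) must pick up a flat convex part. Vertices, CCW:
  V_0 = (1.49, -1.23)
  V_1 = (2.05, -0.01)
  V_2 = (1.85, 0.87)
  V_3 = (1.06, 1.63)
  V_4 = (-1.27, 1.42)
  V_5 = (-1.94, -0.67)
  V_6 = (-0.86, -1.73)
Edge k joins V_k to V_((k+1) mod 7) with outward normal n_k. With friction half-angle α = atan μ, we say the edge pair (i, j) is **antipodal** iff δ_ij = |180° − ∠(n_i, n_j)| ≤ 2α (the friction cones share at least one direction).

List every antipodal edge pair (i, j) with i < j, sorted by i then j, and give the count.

count = 5; pairs: (0,4), (1,4), (1,5), (2,5), (3,6)

α = atan 0.3 = 16.70°;  2α = 33.40°
n_0 = (+0.9088, -0.4172)
n_1 = (+0.9751, +0.2216)
n_2 = (+0.6933, +0.7207)
n_3 = (-0.0898, +0.9960)
n_4 = (-0.9523, +0.3053)
n_5 = (-0.7005, -0.7137)
n_6 = (+0.2081, -0.9781)
  (0,1): δ = 142.54°  ·
  (0,2): δ = 109.24°  ·
  (0,3): δ = 60.19°  ·
  (0,4): δ = 6.88°  ✓
  (0,5): δ = 70.19°  ·
  (0,6): δ = 126.67°  ·
  (1,2): δ = 146.70°  ·
  (1,3): δ = 97.65°  ·
  (1,4): δ = 30.58°  ✓
  (1,5): δ = 32.73°  ✓
  (1,6): δ = 89.21°  ·
  (2,3): δ = 130.96°  ·
  (2,4): δ = 63.88°  ·
  (2,5): δ = 0.57°  ✓
  (2,6): δ = 55.90°  ·
  (3,4): δ = 112.92°  ·
  (3,5): δ = 49.61°  ·
  (3,6): δ = 6.86°  ✓
  (4,5): δ = 116.69°  ·
  (4,6): δ = 60.21°  ·
  (5,6): δ = 123.52°  ·
antipodal pairs: 5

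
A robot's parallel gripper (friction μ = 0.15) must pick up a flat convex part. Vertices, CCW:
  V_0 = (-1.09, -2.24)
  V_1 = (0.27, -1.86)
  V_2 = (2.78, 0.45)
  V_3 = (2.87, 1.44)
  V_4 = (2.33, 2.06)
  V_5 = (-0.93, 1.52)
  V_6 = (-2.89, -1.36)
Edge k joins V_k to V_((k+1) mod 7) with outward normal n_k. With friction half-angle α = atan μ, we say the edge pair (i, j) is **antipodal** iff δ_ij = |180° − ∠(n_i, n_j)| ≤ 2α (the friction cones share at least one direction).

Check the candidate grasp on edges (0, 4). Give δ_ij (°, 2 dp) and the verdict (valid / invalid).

α = atan 0.15 = 8.53°;  2α = 17.06°
edge 0: e_0 = (+1.36, +0.38);  n_0 = (+0.2691, -0.9631)
edge 4: e_4 = (-3.26, -0.54);  n_4 = (-0.1634, +0.9866)
∠(n_0, n_4) = 173.79°
δ = |180° − 173.79°| = 6.21°
6.21° ≤ 2α = 17.06°  →  valid

δ = 6.21°, valid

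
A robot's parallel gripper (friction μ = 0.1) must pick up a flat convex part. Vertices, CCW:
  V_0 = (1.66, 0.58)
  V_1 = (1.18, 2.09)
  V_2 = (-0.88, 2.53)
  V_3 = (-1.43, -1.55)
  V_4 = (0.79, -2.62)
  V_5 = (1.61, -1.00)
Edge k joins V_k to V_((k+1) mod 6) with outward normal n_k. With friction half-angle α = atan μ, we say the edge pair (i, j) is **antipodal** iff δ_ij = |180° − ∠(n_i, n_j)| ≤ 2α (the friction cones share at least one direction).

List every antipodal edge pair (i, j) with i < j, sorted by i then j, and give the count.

α = atan 0.1 = 5.71°;  2α = 11.42°
n_0 = (+0.9530, +0.3029)
n_1 = (+0.2089, +0.9779)
n_2 = (-0.9910, +0.1336)
n_3 = (-0.4342, -0.9008)
n_4 = (+0.8922, -0.4516)
n_5 = (+0.9995, -0.0316)
  (0,1): δ = 119.69°  ·
  (0,2): δ = 25.31°  ·
  (0,3): δ = 46.63°  ·
  (0,4): δ = 135.52°  ·
  (0,5): δ = 160.55°  ·
  (1,2): δ = 85.62°  ·
  (1,3): δ = 13.68°  ·
  (1,4): δ = 75.21°  ·
  (1,5): δ = 100.24°  ·
  (2,3): δ = 108.06°  ·
  (2,4): δ = 19.17°  ·
  (2,5): δ = 5.86°  ✓
  (3,4): δ = 91.11°  ·
  (3,5): δ = 66.08°  ·
  (4,5): δ = 154.97°  ·
antipodal pairs: 1

count = 1; pairs: (2,5)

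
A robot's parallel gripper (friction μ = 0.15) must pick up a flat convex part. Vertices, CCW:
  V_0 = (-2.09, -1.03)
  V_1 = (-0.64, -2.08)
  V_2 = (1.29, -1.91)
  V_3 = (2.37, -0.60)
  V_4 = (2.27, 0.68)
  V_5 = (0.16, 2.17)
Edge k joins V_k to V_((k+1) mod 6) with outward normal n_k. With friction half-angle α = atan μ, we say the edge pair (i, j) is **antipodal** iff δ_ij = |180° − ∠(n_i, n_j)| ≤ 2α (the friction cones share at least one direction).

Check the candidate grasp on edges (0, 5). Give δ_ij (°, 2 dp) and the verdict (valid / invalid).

δ = 90.80°, invalid

α = atan 0.15 = 8.53°;  2α = 17.06°
edge 0: e_0 = (+1.45, -1.05);  n_0 = (-0.5865, -0.8099)
edge 5: e_5 = (-2.25, -3.20);  n_5 = (-0.8180, +0.5752)
∠(n_0, n_5) = 89.20°
δ = |180° − 89.20°| = 90.80°
90.80° > 2α = 17.06°  →  invalid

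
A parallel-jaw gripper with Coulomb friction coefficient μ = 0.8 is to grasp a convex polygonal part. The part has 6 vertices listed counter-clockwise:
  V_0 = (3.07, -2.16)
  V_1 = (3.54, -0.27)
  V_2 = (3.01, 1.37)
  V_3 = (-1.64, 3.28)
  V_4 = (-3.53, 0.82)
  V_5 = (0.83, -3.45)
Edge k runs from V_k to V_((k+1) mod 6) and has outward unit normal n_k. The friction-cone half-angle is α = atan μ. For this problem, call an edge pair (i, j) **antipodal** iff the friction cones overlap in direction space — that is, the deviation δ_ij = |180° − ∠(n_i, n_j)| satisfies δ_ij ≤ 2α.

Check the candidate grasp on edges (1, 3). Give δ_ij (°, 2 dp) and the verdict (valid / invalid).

δ = 55.44°, valid

α = atan 0.8 = 38.66°;  2α = 77.32°
edge 1: e_1 = (-0.53, +1.64);  n_1 = (+0.9515, +0.3075)
edge 3: e_3 = (-1.89, -2.46);  n_3 = (-0.7930, +0.6092)
∠(n_1, n_3) = 124.56°
δ = |180° − 124.56°| = 55.44°
55.44° ≤ 2α = 77.32°  →  valid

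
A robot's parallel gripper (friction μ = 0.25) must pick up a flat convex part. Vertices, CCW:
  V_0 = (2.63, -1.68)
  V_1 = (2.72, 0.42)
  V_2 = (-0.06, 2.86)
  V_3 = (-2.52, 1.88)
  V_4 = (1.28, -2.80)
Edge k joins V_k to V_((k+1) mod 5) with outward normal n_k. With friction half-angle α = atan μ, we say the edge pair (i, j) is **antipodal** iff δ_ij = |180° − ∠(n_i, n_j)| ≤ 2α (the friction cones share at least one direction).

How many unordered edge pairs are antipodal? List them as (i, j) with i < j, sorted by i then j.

α = atan 0.25 = 14.04°;  2α = 28.07°
n_0 = (+0.9991, -0.0428)
n_1 = (+0.6597, +0.7516)
n_2 = (-0.3701, +0.9290)
n_3 = (-0.7763, -0.6303)
n_4 = (+0.6385, -0.7696)
  (0,1): δ = 128.82°  ·
  (0,2): δ = 65.82°  ·
  (0,3): δ = 41.53°  ·
  (0,4): δ = 132.13°  ·
  (1,2): δ = 117.01°  ·
  (1,3): δ = 9.65°  ✓
  (1,4): δ = 80.95°  ·
  (2,3): δ = 72.65°  ·
  (2,4): δ = 17.96°  ✓
  (3,4): δ = 89.40°  ·
antipodal pairs: 2

count = 2; pairs: (1,3), (2,4)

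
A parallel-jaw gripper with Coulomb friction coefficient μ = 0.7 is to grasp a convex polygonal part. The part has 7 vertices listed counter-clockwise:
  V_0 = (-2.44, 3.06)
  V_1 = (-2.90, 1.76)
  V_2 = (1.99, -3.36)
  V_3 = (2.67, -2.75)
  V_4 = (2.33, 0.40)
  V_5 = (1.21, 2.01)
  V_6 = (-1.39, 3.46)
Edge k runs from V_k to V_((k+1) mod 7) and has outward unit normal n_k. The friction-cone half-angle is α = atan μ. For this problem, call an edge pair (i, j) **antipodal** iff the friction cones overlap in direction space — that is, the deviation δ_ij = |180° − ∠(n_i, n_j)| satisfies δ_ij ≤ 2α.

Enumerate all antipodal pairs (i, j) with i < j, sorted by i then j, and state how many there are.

α = atan 0.7 = 34.99°;  2α = 69.98°
n_0 = (-0.9427, +0.3336)
n_1 = (-0.7232, -0.6907)
n_2 = (+0.6678, -0.7444)
n_3 = (+0.9942, +0.1073)
n_4 = (+0.8209, +0.5711)
n_5 = (+0.4871, +0.8734)
n_6 = (-0.3560, +0.9345)
  (0,1): δ = 116.83°  ·
  (0,2): δ = 28.62°  ✓
  (0,3): δ = 25.65°  ✓
  (0,4): δ = 54.31°  ✓
  (0,5): δ = 80.34°  ·
  (0,6): δ = 130.34°  ·
  (1,2): δ = 91.79°  ·
  (1,3): δ = 37.52°  ✓
  (1,4): δ = 8.86°  ✓
  (1,5): δ = 17.17°  ✓
  (1,6): δ = 67.17°  ✓
  (2,3): δ = 125.73°  ·
  (2,4): δ = 97.07°  ·
  (2,5): δ = 71.04°  ·
  (2,6): δ = 21.04°  ✓
  (3,4): δ = 151.34°  ·
  (3,5): δ = 125.31°  ·
  (3,6): δ = 75.31°  ·
  (4,5): δ = 153.97°  ·
  (4,6): δ = 103.97°  ·
  (5,6): δ = 130.00°  ·
antipodal pairs: 8

count = 8; pairs: (0,2), (0,3), (0,4), (1,3), (1,4), (1,5), (1,6), (2,6)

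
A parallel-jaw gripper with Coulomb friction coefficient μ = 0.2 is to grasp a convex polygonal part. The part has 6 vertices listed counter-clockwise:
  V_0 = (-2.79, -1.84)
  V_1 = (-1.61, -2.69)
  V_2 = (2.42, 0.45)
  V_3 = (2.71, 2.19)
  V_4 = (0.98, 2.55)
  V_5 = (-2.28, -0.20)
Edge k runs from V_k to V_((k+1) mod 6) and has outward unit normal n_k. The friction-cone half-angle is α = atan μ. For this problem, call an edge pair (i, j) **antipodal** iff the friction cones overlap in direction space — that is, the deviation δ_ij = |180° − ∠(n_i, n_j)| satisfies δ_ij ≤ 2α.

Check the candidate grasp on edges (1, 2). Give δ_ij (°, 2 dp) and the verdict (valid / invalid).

δ = 137.39°, invalid

α = atan 0.2 = 11.31°;  2α = 22.62°
edge 1: e_1 = (+4.03, +3.14);  n_1 = (+0.6146, -0.7888)
edge 2: e_2 = (+0.29, +1.74);  n_2 = (+0.9864, -0.1644)
∠(n_1, n_2) = 42.61°
δ = |180° − 42.61°| = 137.39°
137.39° > 2α = 22.62°  →  invalid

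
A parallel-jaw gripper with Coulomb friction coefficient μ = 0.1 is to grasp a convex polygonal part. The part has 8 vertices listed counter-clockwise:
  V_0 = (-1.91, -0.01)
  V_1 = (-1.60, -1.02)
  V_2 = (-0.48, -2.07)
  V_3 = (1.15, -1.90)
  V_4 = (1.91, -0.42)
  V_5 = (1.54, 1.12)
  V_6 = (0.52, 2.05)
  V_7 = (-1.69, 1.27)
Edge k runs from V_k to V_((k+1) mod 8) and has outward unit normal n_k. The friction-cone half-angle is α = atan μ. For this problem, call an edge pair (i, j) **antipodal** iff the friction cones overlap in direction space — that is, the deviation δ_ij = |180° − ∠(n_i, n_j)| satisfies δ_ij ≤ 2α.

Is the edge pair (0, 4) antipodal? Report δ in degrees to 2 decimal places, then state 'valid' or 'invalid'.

δ = 3.55°, valid

α = atan 0.1 = 5.71°;  2α = 11.42°
edge 0: e_0 = (+0.31, -1.01);  n_0 = (-0.9560, -0.2934)
edge 4: e_4 = (-0.37, +1.54);  n_4 = (+0.9723, +0.2336)
∠(n_0, n_4) = 176.45°
δ = |180° − 176.45°| = 3.55°
3.55° ≤ 2α = 11.42°  →  valid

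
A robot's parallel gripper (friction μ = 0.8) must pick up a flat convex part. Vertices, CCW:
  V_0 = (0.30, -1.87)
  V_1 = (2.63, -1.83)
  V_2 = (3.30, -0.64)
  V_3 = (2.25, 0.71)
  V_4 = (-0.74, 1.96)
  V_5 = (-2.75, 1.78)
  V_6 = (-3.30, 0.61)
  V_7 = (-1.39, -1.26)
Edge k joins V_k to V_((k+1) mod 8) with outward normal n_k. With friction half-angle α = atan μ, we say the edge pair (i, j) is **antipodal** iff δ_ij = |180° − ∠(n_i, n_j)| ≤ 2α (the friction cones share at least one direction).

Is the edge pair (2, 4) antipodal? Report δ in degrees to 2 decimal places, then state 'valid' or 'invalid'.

δ = 122.76°, invalid

α = atan 0.8 = 38.66°;  2α = 77.32°
edge 2: e_2 = (-1.05, +1.35);  n_2 = (+0.7894, +0.6139)
edge 4: e_4 = (-2.01, -0.18);  n_4 = (-0.0892, +0.9960)
∠(n_2, n_4) = 57.24°
δ = |180° − 57.24°| = 122.76°
122.76° > 2α = 77.32°  →  invalid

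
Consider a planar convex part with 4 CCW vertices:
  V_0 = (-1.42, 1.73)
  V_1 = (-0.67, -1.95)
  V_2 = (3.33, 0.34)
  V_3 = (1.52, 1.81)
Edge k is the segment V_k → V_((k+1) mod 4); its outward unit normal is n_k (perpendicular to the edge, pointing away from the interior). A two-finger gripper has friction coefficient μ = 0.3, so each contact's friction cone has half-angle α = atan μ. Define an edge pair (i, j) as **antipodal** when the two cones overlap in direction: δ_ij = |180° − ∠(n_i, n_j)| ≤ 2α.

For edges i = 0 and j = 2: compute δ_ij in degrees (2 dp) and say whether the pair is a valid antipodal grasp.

δ = 39.40°, invalid

α = atan 0.3 = 16.70°;  2α = 33.40°
edge 0: e_0 = (+0.75, -3.68);  n_0 = (-0.9799, -0.1997)
edge 2: e_2 = (-1.81, +1.47);  n_2 = (+0.6304, +0.7762)
∠(n_0, n_2) = 140.60°
δ = |180° − 140.60°| = 39.40°
39.40° > 2α = 33.40°  →  invalid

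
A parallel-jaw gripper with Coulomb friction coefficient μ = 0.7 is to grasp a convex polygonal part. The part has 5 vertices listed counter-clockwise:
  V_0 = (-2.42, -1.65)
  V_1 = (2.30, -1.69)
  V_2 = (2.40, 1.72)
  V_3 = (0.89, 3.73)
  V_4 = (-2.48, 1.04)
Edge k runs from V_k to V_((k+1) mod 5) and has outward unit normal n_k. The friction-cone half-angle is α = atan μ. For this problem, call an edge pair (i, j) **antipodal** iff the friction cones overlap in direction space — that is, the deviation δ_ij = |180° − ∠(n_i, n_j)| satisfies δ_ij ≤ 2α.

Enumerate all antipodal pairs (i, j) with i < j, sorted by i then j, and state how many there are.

count = 5; pairs: (0,2), (0,3), (1,3), (1,4), (2,4)

α = atan 0.7 = 34.99°;  2α = 69.98°
n_0 = (-0.0085, -1.0000)
n_1 = (+0.9996, -0.0293)
n_2 = (+0.7995, +0.6006)
n_3 = (-0.6238, +0.7815)
n_4 = (-0.9998, -0.0223)
  (0,1): δ = 91.19°  ·
  (0,2): δ = 52.60°  ✓
  (0,3): δ = 39.08°  ✓
  (0,4): δ = 91.76°  ·
  (1,2): δ = 141.40°  ·
  (1,3): δ = 49.72°  ✓
  (1,4): δ = 2.96°  ✓
  (2,3): δ = 88.32°  ·
  (2,4): δ = 35.64°  ✓
  (3,4): δ = 127.32°  ·
antipodal pairs: 5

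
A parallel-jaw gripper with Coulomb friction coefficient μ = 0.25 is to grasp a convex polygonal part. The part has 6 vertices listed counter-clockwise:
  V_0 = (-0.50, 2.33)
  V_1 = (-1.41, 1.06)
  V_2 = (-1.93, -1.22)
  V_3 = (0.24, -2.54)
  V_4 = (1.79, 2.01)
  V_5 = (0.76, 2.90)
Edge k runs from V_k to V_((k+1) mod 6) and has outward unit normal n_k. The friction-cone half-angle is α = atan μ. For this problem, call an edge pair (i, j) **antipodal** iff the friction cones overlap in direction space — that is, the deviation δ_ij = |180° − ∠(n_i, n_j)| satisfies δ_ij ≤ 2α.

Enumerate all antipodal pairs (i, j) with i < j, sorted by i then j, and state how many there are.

count = 3; pairs: (0,3), (1,3), (2,4)

α = atan 0.25 = 14.04°;  2α = 28.07°
n_0 = (-0.8129, +0.5824)
n_1 = (-0.9750, +0.2224)
n_2 = (-0.5197, -0.8544)
n_3 = (+0.9466, -0.3225)
n_4 = (+0.6538, +0.7567)
n_5 = (-0.4122, +0.9111)
  (0,1): δ = 157.22°  ·
  (0,2): δ = 85.69°  ·
  (0,3): δ = 16.81°  ✓
  (0,4): δ = 84.79°  ·
  (0,5): δ = 149.96°  ·
  (1,2): δ = 108.46°  ·
  (1,3): δ = 5.96°  ✓
  (1,4): δ = 62.02°  ·
  (1,5): δ = 127.19°  ·
  (2,3): δ = 77.50°  ·
  (2,4): δ = 9.52°  ✓
  (2,5): δ = 55.65°  ·
  (3,4): δ = 112.02°  ·
  (3,5): δ = 46.85°  ·
  (4,5): δ = 114.83°  ·
antipodal pairs: 3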